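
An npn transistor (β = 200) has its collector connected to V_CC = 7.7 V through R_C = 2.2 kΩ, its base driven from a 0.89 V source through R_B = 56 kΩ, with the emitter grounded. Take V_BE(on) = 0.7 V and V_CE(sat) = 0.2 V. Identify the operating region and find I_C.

active; I_C ≈ 0.68 mA

Assume active. Base-emitter loop: I_B = (V_BB − V_BE)/R_B = (0.89 − 0.7)/56 = 0.00339 mA.
I_C = β·I_B = 200×0.00339 = 0.679 mA.
V_CE = V_CC − I_C·R_C = 7.7 − 0.679×2.2 = 6.21 V > V_CE(sat), so the active-region assumption holds.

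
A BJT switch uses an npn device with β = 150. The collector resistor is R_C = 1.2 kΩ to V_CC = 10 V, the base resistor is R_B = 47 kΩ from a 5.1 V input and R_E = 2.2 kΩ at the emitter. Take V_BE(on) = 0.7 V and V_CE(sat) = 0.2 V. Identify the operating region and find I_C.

active; I_C ≈ 1.7 mA

Assume active. Base-emitter loop: I_B = (V_BB − V_BE)/(R_B + (β+1)R_E) = (5.1 − 0.7)/(47 + 151×2.2) = 0.0116 mA.
I_C = β·I_B = 150×0.0116 = 1.74 mA.
V_CE = V_CC − I_C·R_C − I_E·R_E = 10 − 1.74×1.2 − 1.75×2.2 = 4.06 V > V_CE(sat), so the active-region assumption holds.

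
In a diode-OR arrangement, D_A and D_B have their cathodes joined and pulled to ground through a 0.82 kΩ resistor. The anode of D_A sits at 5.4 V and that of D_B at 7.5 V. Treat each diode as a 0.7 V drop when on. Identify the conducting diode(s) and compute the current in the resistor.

Assume both conduct. Then node N would need to be at both 5.4−0.7 = 4.7 V and 7.5−0.7 = 6.8 V, which is impossible.
Assume only D_B conducts: V_N = 7.5 − 0.7 = 6.8 V, so I_R = 6.8/0.82 = 8.29 mA.
Check D_A: its anode-to-cathode voltage is 5.4 − 6.8 = -1.4 V < 0.7 V, so it is off. The assumption is consistent.

Only D_B conducts; I_R ≈ 8.3 mA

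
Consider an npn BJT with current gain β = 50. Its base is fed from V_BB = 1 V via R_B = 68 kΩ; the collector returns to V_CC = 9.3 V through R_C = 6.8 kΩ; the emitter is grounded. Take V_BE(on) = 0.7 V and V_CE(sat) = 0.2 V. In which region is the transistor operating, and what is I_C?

Assume active. Base-emitter loop: I_B = (V_BB − V_BE)/R_B = (1 − 0.7)/68 = 0.00441 mA.
I_C = β·I_B = 50×0.00441 = 0.221 mA.
V_CE = V_CC − I_C·R_C = 9.3 − 0.221×6.8 = 7.8 V > V_CE(sat), so the active-region assumption holds.

active; I_C ≈ 0.22 mA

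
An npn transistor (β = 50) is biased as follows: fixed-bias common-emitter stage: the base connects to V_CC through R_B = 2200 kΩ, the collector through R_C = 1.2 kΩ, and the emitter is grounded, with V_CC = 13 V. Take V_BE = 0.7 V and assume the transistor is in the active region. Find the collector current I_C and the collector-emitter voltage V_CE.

Base loop: V_CC = I_B·R_B + V_BE, so I_B = (13 − 0.7)/2200 kΩ = 0.00559 mA.
In the active region I_C = β·I_B = 50 × 0.00559 = 0.28 mA.
Collector loop: V_CE = V_CC − I_C·R_C = 13 − 0.28×1.2 = 12.7 V.
Since V_CE = 12.7 V > V_CE(sat) ≈ 0.2 V, the transistor is in the active region as assumed.

I_C ≈ 0.28 mA, V_CE ≈ 13 V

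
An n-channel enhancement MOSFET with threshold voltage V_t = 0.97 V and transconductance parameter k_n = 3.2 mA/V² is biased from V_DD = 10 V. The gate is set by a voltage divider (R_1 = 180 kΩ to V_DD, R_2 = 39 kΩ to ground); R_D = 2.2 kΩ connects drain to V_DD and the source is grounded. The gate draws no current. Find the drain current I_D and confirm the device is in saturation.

I_D ≈ 1.1 mA

V_G = V_DD·R_2/(R_1+R_2) = 10×39/219 = 1.78 V. With the source grounded, V_GS = V_G = 1.78 V.
Assume saturation: I_D = (k_n/2)(V_GS − V_t)² = (3.2/2)×(1.78 − 0.97)² = 1.6×0.811² = 1.05 mA.
V_DS = V_DD − I_D·R_D = 10 − 1.05×2.2 = 7.69 V.
Saturation requires V_DS ≥ V_GS − V_t = 0.811 V; 7.69 ≥ 0.811 ✓.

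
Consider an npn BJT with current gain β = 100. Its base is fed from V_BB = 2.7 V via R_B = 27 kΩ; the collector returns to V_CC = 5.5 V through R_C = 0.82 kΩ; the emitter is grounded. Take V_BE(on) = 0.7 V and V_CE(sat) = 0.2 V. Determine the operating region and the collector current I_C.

saturation; I_C ≈ 6.5 mA

Assume active: I_B = (2.7 − 0.7)/27 = 0.0741 mA, giving I_C = β·I_B = 7.41 mA.
But then V_CE = 5.5 − 7.41×0.82 = -0.574 V < V_CE(sat) = 0.2 V — impossible in the active region.
So the transistor is saturated. With V_CE = 0.2 V, I_C = (V_CC − 0.2)/R_C = 5.3/0.82 = 6.46 mA.
Check: β·I_B = 7.41 mA > I_C = 6.46 mA, confirming saturation.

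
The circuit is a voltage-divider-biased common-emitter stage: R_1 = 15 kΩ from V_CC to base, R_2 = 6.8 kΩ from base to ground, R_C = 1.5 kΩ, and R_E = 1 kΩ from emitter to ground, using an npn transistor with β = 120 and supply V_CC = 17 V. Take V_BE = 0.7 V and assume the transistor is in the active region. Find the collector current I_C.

Thevenize the base divider: V_Th = V_CC·R_2/(R_1+R_2) = 17×6.8/21.8 = 5.3 V, R_Th = R_1‖R_2 = 4.68 kΩ.
Base-emitter loop: V_Th = I_B·R_Th + V_BE + (β+1)I_B·R_E, so I_B = (5.3 − 0.7) / (4.68 + 121×1) = 0.0366 mA.
I_C = β·I_B = 120×0.0366 = 4.39 mA, and I_E = (β+1)I_B = 4.43 mA.
V_CE = V_CC − I_C·R_C − I_E·R_E = 17 − 4.39×1.5 − 4.43×1 = 5.98 V.
V_CE = 5.98 V > 0.2 V confirms active-region operation.

I_C ≈ 4.4 mA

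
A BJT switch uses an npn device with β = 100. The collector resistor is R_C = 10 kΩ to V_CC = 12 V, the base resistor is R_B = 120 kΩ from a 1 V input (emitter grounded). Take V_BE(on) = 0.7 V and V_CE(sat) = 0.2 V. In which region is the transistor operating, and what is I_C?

active; I_C ≈ 0.25 mA

Assume active. Base-emitter loop: I_B = (V_BB − V_BE)/R_B = (1 − 0.7)/120 = 0.0025 mA.
I_C = β·I_B = 100×0.0025 = 0.25 mA.
V_CE = V_CC − I_C·R_C = 12 − 0.25×10 = 9.5 V > V_CE(sat), so the active-region assumption holds.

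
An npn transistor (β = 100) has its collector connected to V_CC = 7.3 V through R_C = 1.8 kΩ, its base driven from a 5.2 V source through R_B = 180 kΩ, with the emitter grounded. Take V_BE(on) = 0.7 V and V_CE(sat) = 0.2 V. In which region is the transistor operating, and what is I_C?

Assume active. Base-emitter loop: I_B = (V_BB − V_BE)/R_B = (5.2 − 0.7)/180 = 0.025 mA.
I_C = β·I_B = 100×0.025 = 2.5 mA.
V_CE = V_CC − I_C·R_C = 7.3 − 2.5×1.8 = 2.8 V > V_CE(sat), so the active-region assumption holds.

active; I_C ≈ 2.5 mA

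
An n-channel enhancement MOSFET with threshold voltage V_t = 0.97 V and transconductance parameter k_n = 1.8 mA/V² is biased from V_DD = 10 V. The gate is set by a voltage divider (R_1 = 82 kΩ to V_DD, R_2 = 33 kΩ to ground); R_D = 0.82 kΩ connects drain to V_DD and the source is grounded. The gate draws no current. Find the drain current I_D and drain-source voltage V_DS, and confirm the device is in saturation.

I_D ≈ 3.2 mA, V_DS ≈ 7.3 V

V_G = V_DD·R_2/(R_1+R_2) = 10×33/115 = 2.87 V. With the source grounded, V_GS = V_G = 2.87 V.
Assume saturation: I_D = (k_n/2)(V_GS − V_t)² = (1.8/2)×(2.87 − 0.97)² = 0.9×1.9² = 3.25 mA.
V_DS = V_DD − I_D·R_D = 10 − 3.25×0.82 = 7.34 V.
Saturation requires V_DS ≥ V_GS − V_t = 1.9 V; 7.34 ≥ 1.9 ✓.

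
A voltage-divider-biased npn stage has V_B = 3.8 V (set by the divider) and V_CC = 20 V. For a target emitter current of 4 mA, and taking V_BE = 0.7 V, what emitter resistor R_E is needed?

V_E = V_B − V_BE = 3.8 − 0.7 = 3.1 V.
R_E = V_E / I_E = 3.1 / 4 = 0.775 kΩ.

R_E ≈ 0.77 kΩ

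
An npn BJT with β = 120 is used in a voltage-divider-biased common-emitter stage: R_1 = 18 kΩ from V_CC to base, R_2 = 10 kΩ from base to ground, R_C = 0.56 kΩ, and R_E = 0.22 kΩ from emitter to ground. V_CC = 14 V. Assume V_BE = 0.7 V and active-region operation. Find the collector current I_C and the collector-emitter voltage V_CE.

Thevenize the base divider: V_Th = V_CC·R_2/(R_1+R_2) = 14×10/28 = 5 V, R_Th = R_1‖R_2 = 6.43 kΩ.
Base-emitter loop: V_Th = I_B·R_Th + V_BE + (β+1)I_B·R_E, so I_B = (5 − 0.7) / (6.43 + 121×0.22) = 0.13 mA.
I_C = β·I_B = 120×0.13 = 15.6 mA, and I_E = (β+1)I_B = 15.7 mA.
V_CE = V_CC − I_C·R_C − I_E·R_E = 14 − 15.6×0.56 − 15.7×0.22 = 1.79 V.
V_CE = 1.79 V > 0.2 V confirms active-region operation.

I_C ≈ 16 mA, V_CE ≈ 1.8 V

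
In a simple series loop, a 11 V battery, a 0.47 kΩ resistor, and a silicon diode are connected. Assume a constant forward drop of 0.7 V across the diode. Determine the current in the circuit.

I ≈ 22 mA

KVL around the loop: 11 = V_D + I·R = 0.7 + I × 0.47 kΩ.
So I = (11 − 0.7) / 0.47 kΩ = 10.3 / 0.47 = 21.9 mA.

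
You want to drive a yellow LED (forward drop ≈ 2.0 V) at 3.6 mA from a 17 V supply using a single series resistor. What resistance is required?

The resistor drops V_S − V_D = 17 − 2.0 = 15 V at 3.6 mA.
R = 15 V / 3.6 mA = 4.17 kΩ.

R ≈ 4.2 kΩ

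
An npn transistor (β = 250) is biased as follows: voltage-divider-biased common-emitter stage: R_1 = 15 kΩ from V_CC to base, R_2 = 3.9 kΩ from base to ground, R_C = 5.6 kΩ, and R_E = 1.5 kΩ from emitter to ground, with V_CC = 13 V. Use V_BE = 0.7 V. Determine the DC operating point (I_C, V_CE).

I_C ≈ 1.3 mA, V_CE ≈ 3.7 V

Thevenize the base divider: V_Th = V_CC·R_2/(R_1+R_2) = 13×3.9/18.9 = 2.68 V, R_Th = R_1‖R_2 = 3.1 kΩ.
Base-emitter loop: V_Th = I_B·R_Th + V_BE + (β+1)I_B·R_E, so I_B = (2.68 − 0.7) / (3.1 + 251×1.5) = 0.00522 mA.
I_C = β·I_B = 250×0.00522 = 1.31 mA, and I_E = (β+1)I_B = 1.31 mA.
V_CE = V_CC − I_C·R_C − I_E·R_E = 13 − 1.31×5.6 − 1.31×1.5 = 3.72 V.
V_CE = 3.72 V > 0.2 V confirms active-region operation.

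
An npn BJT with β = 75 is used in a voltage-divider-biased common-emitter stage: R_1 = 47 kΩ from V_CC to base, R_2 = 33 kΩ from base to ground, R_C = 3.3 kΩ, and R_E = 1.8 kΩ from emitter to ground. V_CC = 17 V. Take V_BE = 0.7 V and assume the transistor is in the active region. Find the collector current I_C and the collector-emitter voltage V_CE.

Thevenize the base divider: V_Th = V_CC·R_2/(R_1+R_2) = 17×33/80 = 7.01 V, R_Th = R_1‖R_2 = 19.4 kΩ.
Base-emitter loop: V_Th = I_B·R_Th + V_BE + (β+1)I_B·R_E, so I_B = (7.01 − 0.7) / (19.4 + 76×1.8) = 0.0404 mA.
I_C = β·I_B = 75×0.0404 = 3.03 mA, and I_E = (β+1)I_B = 3.07 mA.
V_CE = V_CC − I_C·R_C − I_E·R_E = 17 − 3.03×3.3 − 3.07×1.8 = 1.47 V.
V_CE = 1.47 V > 0.2 V confirms active-region operation.

I_C ≈ 3 mA, V_CE ≈ 1.5 V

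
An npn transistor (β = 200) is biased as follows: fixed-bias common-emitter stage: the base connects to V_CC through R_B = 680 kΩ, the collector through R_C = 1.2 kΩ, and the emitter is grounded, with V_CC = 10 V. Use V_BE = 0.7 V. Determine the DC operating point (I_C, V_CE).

I_C ≈ 2.7 mA, V_CE ≈ 6.7 V

Base loop: V_CC = I_B·R_B + V_BE, so I_B = (10 − 0.7)/680 kΩ = 0.0137 mA.
In the active region I_C = β·I_B = 200 × 0.0137 = 2.74 mA.
Collector loop: V_CE = V_CC − I_C·R_C = 10 − 2.74×1.2 = 6.72 V.
Since V_CE = 6.72 V > V_CE(sat) ≈ 0.2 V, the transistor is in the active region as assumed.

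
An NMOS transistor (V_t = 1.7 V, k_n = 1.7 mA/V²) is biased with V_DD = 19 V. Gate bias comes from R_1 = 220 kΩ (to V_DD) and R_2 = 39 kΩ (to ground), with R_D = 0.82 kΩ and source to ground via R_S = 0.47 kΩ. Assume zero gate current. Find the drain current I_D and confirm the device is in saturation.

V_G = V_DD·R_2/(R_1+R_2) = 19×39/259 = 2.86 V.
Assume saturation: I_D = (k_n/2)(V_GS − V_t)² with V_GS = V_G − I_D·R_S = 2.86 − 0.47·I_D.
Substituting gives 0.188·I_D² − 1.93·I_D + 1.15 = 0, with roots I_D = 0.633 or 9.63 mA.
The root I_D = 9.63 mA gives V_GS = -1.67 V ≤ V_t, so take I_D = 0.633 mA.
Then V_GS = 2.56 V and V_DS = V_DD − I_D(R_D+R_S) = 19 − 0.633×1.29 = 18.2 V.
Saturation requires V_DS ≥ V_GS − V_t = 0.863 V; 18.2 ≥ 0.863 ✓.

I_D ≈ 0.63 mA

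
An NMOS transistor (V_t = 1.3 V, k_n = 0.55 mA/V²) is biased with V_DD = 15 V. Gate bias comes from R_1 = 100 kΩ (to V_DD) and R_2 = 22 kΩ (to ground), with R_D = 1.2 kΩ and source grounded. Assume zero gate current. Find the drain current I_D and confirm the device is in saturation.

I_D ≈ 0.54 mA

V_G = V_DD·R_2/(R_1+R_2) = 15×22/122 = 2.7 V. With the source grounded, V_GS = V_G = 2.7 V.
Assume saturation: I_D = (k_n/2)(V_GS − V_t)² = (0.55/2)×(2.7 − 1.3)² = 0.275×1.4² = 0.543 mA.
V_DS = V_DD − I_D·R_D = 15 − 0.543×1.2 = 14.3 V.
Saturation requires V_DS ≥ V_GS − V_t = 1.4 V; 14.3 ≥ 1.4 ✓.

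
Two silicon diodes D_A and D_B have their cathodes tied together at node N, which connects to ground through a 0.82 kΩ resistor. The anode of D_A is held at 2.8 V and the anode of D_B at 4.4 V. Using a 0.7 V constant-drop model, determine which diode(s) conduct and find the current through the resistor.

Assume both conduct. Then node N would need to be at both 2.8−0.7 = 2.1 V and 4.4−0.7 = 3.7 V, which is impossible.
Assume only D_B conducts: V_N = 4.4 − 0.7 = 3.7 V, so I_R = 3.7/0.82 = 4.51 mA.
Check D_A: its anode-to-cathode voltage is 2.8 − 3.7 = -0.9 V < 0.7 V, so it is off. The assumption is consistent.

Only D_B conducts; I_R ≈ 4.5 mA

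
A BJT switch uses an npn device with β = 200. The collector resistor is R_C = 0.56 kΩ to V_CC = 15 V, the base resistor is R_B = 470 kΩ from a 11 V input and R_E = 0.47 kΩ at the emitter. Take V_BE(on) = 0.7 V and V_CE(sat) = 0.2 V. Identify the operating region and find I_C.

Assume active. Base-emitter loop: I_B = (V_BB − V_BE)/(R_B + (β+1)R_E) = (11 − 0.7)/(470 + 201×0.47) = 0.0182 mA.
I_C = β·I_B = 200×0.0182 = 3.65 mA.
V_CE = V_CC − I_C·R_C − I_E·R_E = 15 − 3.65×0.56 − 3.67×0.47 = 11.2 V > V_CE(sat), so the active-region assumption holds.

active; I_C ≈ 3.6 mA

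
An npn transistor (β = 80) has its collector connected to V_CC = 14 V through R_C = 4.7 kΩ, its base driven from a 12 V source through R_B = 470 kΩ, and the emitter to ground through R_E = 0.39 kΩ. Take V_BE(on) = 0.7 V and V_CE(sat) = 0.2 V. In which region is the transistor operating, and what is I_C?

Assume active. Base-emitter loop: I_B = (V_BB − V_BE)/(R_B + (β+1)R_E) = (12 − 0.7)/(470 + 81×0.39) = 0.0225 mA.
I_C = β·I_B = 80×0.0225 = 1.8 mA.
V_CE = V_CC − I_C·R_C − I_E·R_E = 14 − 1.8×4.7 − 1.82×0.39 = 4.82 V > V_CE(sat), so the active-region assumption holds.

active; I_C ≈ 1.8 mA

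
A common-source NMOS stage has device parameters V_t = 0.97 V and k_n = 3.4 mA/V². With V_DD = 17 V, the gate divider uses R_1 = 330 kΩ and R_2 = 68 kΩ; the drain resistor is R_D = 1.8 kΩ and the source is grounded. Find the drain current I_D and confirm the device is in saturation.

V_G = V_DD·R_2/(R_1+R_2) = 17×68/398 = 2.9 V. With the source grounded, V_GS = V_G = 2.9 V.
Assume saturation: I_D = (k_n/2)(V_GS − V_t)² = (3.4/2)×(2.9 − 0.97)² = 1.7×1.93² = 6.36 mA.
V_DS = V_DD − I_D·R_D = 17 − 6.36×1.8 = 5.55 V.
Saturation requires V_DS ≥ V_GS − V_t = 1.93 V; 5.55 ≥ 1.93 ✓.

I_D ≈ 6.4 mA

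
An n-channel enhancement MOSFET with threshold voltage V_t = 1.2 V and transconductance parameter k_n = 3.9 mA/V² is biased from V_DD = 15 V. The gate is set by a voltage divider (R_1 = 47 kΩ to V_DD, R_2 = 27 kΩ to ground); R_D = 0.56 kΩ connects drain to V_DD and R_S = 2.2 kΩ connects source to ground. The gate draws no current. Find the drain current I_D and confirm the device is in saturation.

I_D ≈ 1.5 mA

V_G = V_DD·R_2/(R_1+R_2) = 15×27/74 = 5.47 V.
Assume saturation: I_D = (k_n/2)(V_GS − V_t)² with V_GS = V_G − I_D·R_S = 5.47 − 2.2·I_D.
Substituting gives 9.44·I_D² − 37.7·I_D + 35.6 = 0, with roots I_D = 1.54 or 2.45 mA.
The root I_D = 2.45 mA gives V_GS = 0.0787 V ≤ V_t, so take I_D = 1.54 mA.
Then V_GS = 2.09 V and V_DS = V_DD − I_D(R_D+R_S) = 15 − 1.54×2.76 = 10.8 V.
Saturation requires V_DS ≥ V_GS − V_t = 0.888 V; 10.8 ≥ 0.888 ✓.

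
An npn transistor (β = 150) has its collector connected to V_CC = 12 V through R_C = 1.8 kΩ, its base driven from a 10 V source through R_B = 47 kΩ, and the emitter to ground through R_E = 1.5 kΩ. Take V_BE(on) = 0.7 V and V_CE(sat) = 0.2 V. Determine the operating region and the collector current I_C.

Assume active: I_B = (10 − 0.7)/(47 + 151×1.5) = 0.034 mA, I_C = β·I_B = 5.1 mA.
Then V_CE = 12 − 5.1×1.8 − 5.13×1.5 = -4.88 V < 0.2 V — the active assumption fails.
Re-solve with V_CE = 0.2 V. KCL at the emitter: V_E/R_E = (V_BB−0.7−V_E)/R_B + (V_CC−0.2−V_E)/R_C, giving V_E = 5.43 V.
I_C = (V_CC − 0.2 − V_E)/R_C = (11.8 − 5.43)/1.8 = 3.54 mA.
Check: I_B = (9.3 − 5.43)/47 = 0.0823 mA, and β·I_B = 12.3 mA > I_C, confirming saturation.

saturation; I_C ≈ 3.5 mA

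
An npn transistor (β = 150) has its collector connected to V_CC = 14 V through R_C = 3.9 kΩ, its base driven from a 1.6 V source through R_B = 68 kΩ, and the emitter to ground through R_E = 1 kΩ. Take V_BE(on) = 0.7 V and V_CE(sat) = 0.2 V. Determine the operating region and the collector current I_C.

active; I_C ≈ 0.62 mA

Assume active. Base-emitter loop: I_B = (V_BB − V_BE)/(R_B + (β+1)R_E) = (1.6 − 0.7)/(68 + 151×1) = 0.00411 mA.
I_C = β·I_B = 150×0.00411 = 0.616 mA.
V_CE = V_CC − I_C·R_C − I_E·R_E = 14 − 0.616×3.9 − 0.621×1 = 11 V > V_CE(sat), so the active-region assumption holds.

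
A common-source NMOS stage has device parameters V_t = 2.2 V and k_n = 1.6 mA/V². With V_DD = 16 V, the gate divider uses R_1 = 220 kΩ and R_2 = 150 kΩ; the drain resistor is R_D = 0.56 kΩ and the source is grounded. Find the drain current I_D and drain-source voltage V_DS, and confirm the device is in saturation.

I_D ≈ 15 mA, V_DS ≈ 7.8 V

V_G = V_DD·R_2/(R_1+R_2) = 16×150/370 = 6.49 V. With the source grounded, V_GS = V_G = 6.49 V.
Assume saturation: I_D = (k_n/2)(V_GS − V_t)² = (1.6/2)×(6.49 − 2.2)² = 0.8×4.29² = 14.7 mA.
V_DS = V_DD − I_D·R_D = 16 − 14.7×0.56 = 7.77 V.
Saturation requires V_DS ≥ V_GS − V_t = 4.29 V; 7.77 ≥ 4.29 ✓.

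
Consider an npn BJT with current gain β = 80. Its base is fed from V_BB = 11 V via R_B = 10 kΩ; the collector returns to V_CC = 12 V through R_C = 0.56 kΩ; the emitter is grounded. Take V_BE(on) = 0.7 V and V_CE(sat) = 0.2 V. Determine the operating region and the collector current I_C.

Assume active: I_B = (11 − 0.7)/10 = 1.03 mA, giving I_C = β·I_B = 82.4 mA.
But then V_CE = 12 − 82.4×0.56 = -34.1 V < V_CE(sat) = 0.2 V — impossible in the active region.
So the transistor is saturated. With V_CE = 0.2 V, I_C = (V_CC − 0.2)/R_C = 11.8/0.56 = 21.1 mA.
Check: β·I_B = 82.4 mA > I_C = 21.1 mA, confirming saturation.

saturation; I_C ≈ 21 mA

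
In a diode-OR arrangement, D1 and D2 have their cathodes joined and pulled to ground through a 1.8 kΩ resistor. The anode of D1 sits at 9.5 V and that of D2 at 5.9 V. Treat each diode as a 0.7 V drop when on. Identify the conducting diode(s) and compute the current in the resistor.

Only D1 conducts; I_R ≈ 4.9 mA

Assume both conduct. Then node N would need to be at both 9.5−0.7 = 8.8 V and 5.9−0.7 = 5.2 V, which is impossible.
Assume only D1 conducts: V_N = 9.5 − 0.7 = 8.8 V, so I_R = 8.8/1.8 = 4.89 mA.
Check D2: its anode-to-cathode voltage is 5.9 − 8.8 = -2.9 V < 0.7 V, so it is off. The assumption is consistent.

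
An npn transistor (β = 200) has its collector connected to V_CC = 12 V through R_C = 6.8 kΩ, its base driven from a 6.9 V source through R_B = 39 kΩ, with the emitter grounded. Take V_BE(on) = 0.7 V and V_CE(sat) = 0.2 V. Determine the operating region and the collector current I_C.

saturation; I_C ≈ 1.7 mA

Assume active: I_B = (6.9 − 0.7)/39 = 0.159 mA, giving I_C = β·I_B = 31.8 mA.
But then V_CE = 12 − 31.8×6.8 = -204 V < V_CE(sat) = 0.2 V — impossible in the active region.
So the transistor is saturated. With V_CE = 0.2 V, I_C = (V_CC − 0.2)/R_C = 11.8/6.8 = 1.74 mA.
Check: β·I_B = 31.8 mA > I_C = 1.74 mA, confirming saturation.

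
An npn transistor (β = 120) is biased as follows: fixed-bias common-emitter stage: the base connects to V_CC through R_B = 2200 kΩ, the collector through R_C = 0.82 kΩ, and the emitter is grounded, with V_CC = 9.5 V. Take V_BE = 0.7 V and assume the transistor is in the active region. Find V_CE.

V_CE ≈ 9.1 V

Base loop: V_CC = I_B·R_B + V_BE, so I_B = (9.5 − 0.7)/2200 kΩ = 0.004 mA.
In the active region I_C = β·I_B = 120 × 0.004 = 0.48 mA.
Collector loop: V_CE = V_CC − I_C·R_C = 9.5 − 0.48×0.82 = 9.11 V.
Since V_CE = 9.11 V > V_CE(sat) ≈ 0.2 V, the transistor is in the active region as assumed.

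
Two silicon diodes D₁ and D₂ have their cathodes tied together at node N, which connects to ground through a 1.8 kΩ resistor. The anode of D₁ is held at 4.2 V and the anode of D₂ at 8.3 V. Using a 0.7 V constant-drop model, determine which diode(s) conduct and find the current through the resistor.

Assume both conduct. Then node N would need to be at both 4.2−0.7 = 3.5 V and 8.3−0.7 = 7.6 V, which is impossible.
Assume only D₂ conducts: V_N = 8.3 − 0.7 = 7.6 V, so I_R = 7.6/1.8 = 4.22 mA.
Check D₁: its anode-to-cathode voltage is 4.2 − 7.6 = -3.4 V < 0.7 V, so it is off. The assumption is consistent.

Only D₂ conducts; I_R ≈ 4.2 mA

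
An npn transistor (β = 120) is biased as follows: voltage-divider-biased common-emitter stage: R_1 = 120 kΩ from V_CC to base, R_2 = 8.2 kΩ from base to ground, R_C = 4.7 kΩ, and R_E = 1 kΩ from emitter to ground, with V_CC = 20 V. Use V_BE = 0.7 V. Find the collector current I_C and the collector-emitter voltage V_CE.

Thevenize the base divider: V_Th = V_CC·R_2/(R_1+R_2) = 20×8.2/128 = 1.28 V, R_Th = R_1‖R_2 = 7.68 kΩ.
Base-emitter loop: V_Th = I_B·R_Th + V_BE + (β+1)I_B·R_E, so I_B = (1.28 − 0.7) / (7.68 + 121×1) = 0.0045 mA.
I_C = β·I_B = 120×0.0045 = 0.54 mA, and I_E = (β+1)I_B = 0.545 mA.
V_CE = V_CC − I_C·R_C − I_E·R_E = 20 − 0.54×4.7 − 0.545×1 = 16.9 V.
V_CE = 16.9 V > 0.2 V confirms active-region operation.

I_C ≈ 0.54 mA, V_CE ≈ 17 V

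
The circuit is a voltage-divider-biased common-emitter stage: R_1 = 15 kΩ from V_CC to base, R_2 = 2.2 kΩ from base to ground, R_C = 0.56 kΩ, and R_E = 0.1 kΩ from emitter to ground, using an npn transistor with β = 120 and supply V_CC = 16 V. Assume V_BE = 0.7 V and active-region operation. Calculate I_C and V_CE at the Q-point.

I_C ≈ 12 mA, V_CE ≈ 8.4 V

Thevenize the base divider: V_Th = V_CC·R_2/(R_1+R_2) = 16×2.2/17.2 = 2.05 V, R_Th = R_1‖R_2 = 1.92 kΩ.
Base-emitter loop: V_Th = I_B·R_Th + V_BE + (β+1)I_B·R_E, so I_B = (2.05 − 0.7) / (1.92 + 121×0.1) = 0.0961 mA.
I_C = β·I_B = 120×0.0961 = 11.5 mA, and I_E = (β+1)I_B = 11.6 mA.
V_CE = V_CC − I_C·R_C − I_E·R_E = 16 − 11.5×0.56 − 11.6×0.1 = 8.38 V.
V_CE = 8.38 V > 0.2 V confirms active-region operation.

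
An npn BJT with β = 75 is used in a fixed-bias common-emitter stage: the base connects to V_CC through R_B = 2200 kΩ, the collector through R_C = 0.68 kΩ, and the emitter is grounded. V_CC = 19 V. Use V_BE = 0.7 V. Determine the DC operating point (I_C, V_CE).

Base loop: V_CC = I_B·R_B + V_BE, so I_B = (19 − 0.7)/2200 kΩ = 0.00832 mA.
In the active region I_C = β·I_B = 75 × 0.00832 = 0.624 mA.
Collector loop: V_CE = V_CC − I_C·R_C = 19 − 0.624×0.68 = 18.6 V.
Since V_CE = 18.6 V > V_CE(sat) ≈ 0.2 V, the transistor is in the active region as assumed.

I_C ≈ 0.62 mA, V_CE ≈ 19 V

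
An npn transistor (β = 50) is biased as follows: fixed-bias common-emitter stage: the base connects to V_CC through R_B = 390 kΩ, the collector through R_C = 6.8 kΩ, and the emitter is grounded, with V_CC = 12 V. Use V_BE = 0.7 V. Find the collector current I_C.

I_C ≈ 1.4 mA

Base loop: V_CC = I_B·R_B + V_BE, so I_B = (12 − 0.7)/390 kΩ = 0.029 mA.
In the active region I_C = β·I_B = 50 × 0.029 = 1.45 mA.
Collector loop: V_CE = V_CC − I_C·R_C = 12 − 1.45×6.8 = 2.15 V.
Since V_CE = 2.15 V > V_CE(sat) ≈ 0.2 V, the transistor is in the active region as assumed.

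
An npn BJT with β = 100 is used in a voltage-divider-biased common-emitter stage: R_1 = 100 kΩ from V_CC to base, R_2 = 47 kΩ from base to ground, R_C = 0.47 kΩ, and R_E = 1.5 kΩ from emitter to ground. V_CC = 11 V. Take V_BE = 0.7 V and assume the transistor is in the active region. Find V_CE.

V_CE ≈ 8 V

Thevenize the base divider: V_Th = V_CC·R_2/(R_1+R_2) = 11×47/147 = 3.52 V, R_Th = R_1‖R_2 = 32 kΩ.
Base-emitter loop: V_Th = I_B·R_Th + V_BE + (β+1)I_B·R_E, so I_B = (3.52 − 0.7) / (32 + 101×1.5) = 0.0154 mA.
I_C = β·I_B = 100×0.0154 = 1.54 mA, and I_E = (β+1)I_B = 1.55 mA.
V_CE = V_CC − I_C·R_C − I_E·R_E = 11 − 1.54×0.47 − 1.55×1.5 = 7.95 V.
V_CE = 7.95 V > 0.2 V confirms active-region operation.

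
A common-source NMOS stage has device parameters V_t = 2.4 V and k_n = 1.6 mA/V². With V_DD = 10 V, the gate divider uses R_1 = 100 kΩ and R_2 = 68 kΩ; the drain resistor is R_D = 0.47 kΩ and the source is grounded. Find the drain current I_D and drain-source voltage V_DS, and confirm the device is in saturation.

I_D ≈ 2.2 mA, V_DS ≈ 9 V

V_G = V_DD·R_2/(R_1+R_2) = 10×68/168 = 4.05 V. With the source grounded, V_GS = V_G = 4.05 V.
Assume saturation: I_D = (k_n/2)(V_GS − V_t)² = (1.6/2)×(4.05 − 2.4)² = 0.8×1.65² = 2.17 mA.
V_DS = V_DD − I_D·R_D = 10 − 2.17×0.47 = 8.98 V.
Saturation requires V_DS ≥ V_GS − V_t = 1.65 V; 8.98 ≥ 1.65 ✓.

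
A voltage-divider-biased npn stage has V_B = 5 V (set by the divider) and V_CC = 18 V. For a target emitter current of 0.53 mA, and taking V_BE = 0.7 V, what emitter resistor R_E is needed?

R_E ≈ 8.1 kΩ

V_E = V_B − V_BE = 5 − 0.7 = 4.3 V.
R_E = V_E / I_E = 4.3 / 0.53 = 8.11 kΩ.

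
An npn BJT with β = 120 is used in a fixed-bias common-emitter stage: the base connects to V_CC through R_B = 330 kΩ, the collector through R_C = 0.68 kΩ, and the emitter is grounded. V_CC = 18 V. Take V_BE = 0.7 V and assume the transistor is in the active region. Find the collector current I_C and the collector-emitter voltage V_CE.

Base loop: V_CC = I_B·R_B + V_BE, so I_B = (18 − 0.7)/330 kΩ = 0.0524 mA.
In the active region I_C = β·I_B = 120 × 0.0524 = 6.29 mA.
Collector loop: V_CE = V_CC − I_C·R_C = 18 − 6.29×0.68 = 13.7 V.
Since V_CE = 13.7 V > V_CE(sat) ≈ 0.2 V, the transistor is in the active region as assumed.

I_C ≈ 6.3 mA, V_CE ≈ 14 V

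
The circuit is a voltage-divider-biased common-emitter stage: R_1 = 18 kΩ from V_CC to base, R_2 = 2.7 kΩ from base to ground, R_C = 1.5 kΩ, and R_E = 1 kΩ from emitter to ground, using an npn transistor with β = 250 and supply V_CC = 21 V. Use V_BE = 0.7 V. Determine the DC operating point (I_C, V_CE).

I_C ≈ 2 mA, V_CE ≈ 16 V

Thevenize the base divider: V_Th = V_CC·R_2/(R_1+R_2) = 21×2.7/20.7 = 2.74 V, R_Th = R_1‖R_2 = 2.35 kΩ.
Base-emitter loop: V_Th = I_B·R_Th + V_BE + (β+1)I_B·R_E, so I_B = (2.74 − 0.7) / (2.35 + 251×1) = 0.00805 mA.
I_C = β·I_B = 250×0.00805 = 2.01 mA, and I_E = (β+1)I_B = 2.02 mA.
V_CE = V_CC − I_C·R_C − I_E·R_E = 21 − 2.01×1.5 − 2.02×1 = 16 V.
V_CE = 16 V > 0.2 V confirms active-region operation.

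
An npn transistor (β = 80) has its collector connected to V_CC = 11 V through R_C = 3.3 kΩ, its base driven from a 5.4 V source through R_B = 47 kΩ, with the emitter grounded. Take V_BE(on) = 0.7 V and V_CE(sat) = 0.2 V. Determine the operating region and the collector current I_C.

Assume active: I_B = (5.4 − 0.7)/47 = 0.1 mA, giving I_C = β·I_B = 8 mA.
But then V_CE = 11 − 8×3.3 = -15.4 V < V_CE(sat) = 0.2 V — impossible in the active region.
So the transistor is saturated. With V_CE = 0.2 V, I_C = (V_CC − 0.2)/R_C = 10.8/3.3 = 3.27 mA.
Check: β·I_B = 8 mA > I_C = 3.27 mA, confirming saturation.

saturation; I_C ≈ 3.3 mA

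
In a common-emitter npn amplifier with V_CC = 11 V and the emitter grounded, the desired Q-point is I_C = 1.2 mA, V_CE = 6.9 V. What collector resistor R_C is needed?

Collector loop: V_CC = I_C·R_C + V_CE.
R_C = (V_CC − V_CE)/I_C = (11 − 6.9)/1.2 = 3.42 kΩ.

R_C ≈ 3.4 kΩ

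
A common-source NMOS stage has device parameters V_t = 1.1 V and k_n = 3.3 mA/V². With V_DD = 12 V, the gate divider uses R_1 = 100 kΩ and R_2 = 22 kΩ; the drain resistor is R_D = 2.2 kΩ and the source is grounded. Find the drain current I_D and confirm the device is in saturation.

V_G = V_DD·R_2/(R_1+R_2) = 12×22/122 = 2.16 V. With the source grounded, V_GS = V_G = 2.16 V.
Assume saturation: I_D = (k_n/2)(V_GS − V_t)² = (3.3/2)×(2.16 − 1.1)² = 1.65×1.06² = 1.87 mA.
V_DS = V_DD − I_D·R_D = 12 − 1.87×2.2 = 7.89 V.
Saturation requires V_DS ≥ V_GS − V_t = 1.06 V; 7.89 ≥ 1.06 ✓.

I_D ≈ 1.9 mA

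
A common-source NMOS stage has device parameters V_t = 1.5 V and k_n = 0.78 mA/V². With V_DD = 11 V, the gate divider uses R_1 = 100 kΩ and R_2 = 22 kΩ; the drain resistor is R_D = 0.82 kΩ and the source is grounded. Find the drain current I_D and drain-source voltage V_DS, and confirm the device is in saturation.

V_G = V_DD·R_2/(R_1+R_2) = 11×22/122 = 1.98 V. With the source grounded, V_GS = V_G = 1.98 V.
Assume saturation: I_D = (k_n/2)(V_GS − V_t)² = (0.78/2)×(1.98 − 1.5)² = 0.39×0.484² = 0.0912 mA.
V_DS = V_DD − I_D·R_D = 11 − 0.0912×0.82 = 10.9 V.
Saturation requires V_DS ≥ V_GS − V_t = 0.484 V; 10.9 ≥ 0.484 ✓.

I_D ≈ 0.091 mA, V_DS ≈ 11 V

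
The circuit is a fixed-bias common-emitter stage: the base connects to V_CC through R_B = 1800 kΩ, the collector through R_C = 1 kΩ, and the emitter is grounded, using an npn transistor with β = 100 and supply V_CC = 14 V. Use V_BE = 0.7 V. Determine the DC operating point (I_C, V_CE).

Base loop: V_CC = I_B·R_B + V_BE, so I_B = (14 − 0.7)/1800 kΩ = 0.00739 mA.
In the active region I_C = β·I_B = 100 × 0.00739 = 0.739 mA.
Collector loop: V_CE = V_CC − I_C·R_C = 14 − 0.739×1 = 13.3 V.
Since V_CE = 13.3 V > V_CE(sat) ≈ 0.2 V, the transistor is in the active region as assumed.

I_C ≈ 0.74 mA, V_CE ≈ 13 V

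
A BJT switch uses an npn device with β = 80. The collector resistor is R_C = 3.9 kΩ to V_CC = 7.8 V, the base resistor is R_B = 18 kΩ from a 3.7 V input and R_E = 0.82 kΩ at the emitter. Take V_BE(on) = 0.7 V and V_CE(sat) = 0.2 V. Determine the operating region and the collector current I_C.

saturation; I_C ≈ 1.6 mA

Assume active: I_B = (3.7 − 0.7)/(18 + 81×0.82) = 0.0355 mA, I_C = β·I_B = 2.84 mA.
Then V_CE = 7.8 − 2.84×3.9 − 2.88×0.82 = -5.65 V < 0.2 V — the active assumption fails.
Re-solve with V_CE = 0.2 V. KCL at the emitter: V_E/R_E = (V_BB−0.7−V_E)/R_B + (V_CC−0.2−V_E)/R_C, giving V_E = 1.38 V.
I_C = (V_CC − 0.2 − V_E)/R_C = (7.6 − 1.38)/3.9 = 1.59 mA.
Check: I_B = (3 − 1.38)/18 = 0.0899 mA, and β·I_B = 7.19 mA > I_C, confirming saturation.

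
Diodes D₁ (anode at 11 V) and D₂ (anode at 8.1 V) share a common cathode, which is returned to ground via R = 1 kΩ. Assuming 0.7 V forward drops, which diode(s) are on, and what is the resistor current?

Only D₁ conducts; I_R ≈ 10 mA

Assume both conduct. Then node N would need to be at both 11−0.7 = 10.3 V and 8.1−0.7 = 7.4 V, which is impossible.
Assume only D₁ conducts: V_N = 11 − 0.7 = 10.3 V, so I_R = 10.3/1 = 10.3 mA.
Check D₂: its anode-to-cathode voltage is 8.1 − 10.3 = -2.2 V < 0.7 V, so it is off. The assumption is consistent.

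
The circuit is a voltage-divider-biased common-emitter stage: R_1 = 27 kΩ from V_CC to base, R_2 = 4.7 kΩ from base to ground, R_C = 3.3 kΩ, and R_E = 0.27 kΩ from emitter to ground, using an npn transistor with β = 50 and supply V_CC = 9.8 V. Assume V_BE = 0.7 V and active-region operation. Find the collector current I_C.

I_C ≈ 2.1 mA

Thevenize the base divider: V_Th = V_CC·R_2/(R_1+R_2) = 9.8×4.7/31.7 = 1.45 V, R_Th = R_1‖R_2 = 4 kΩ.
Base-emitter loop: V_Th = I_B·R_Th + V_BE + (β+1)I_B·R_E, so I_B = (1.45 − 0.7) / (4 + 51×0.27) = 0.0424 mA.
I_C = β·I_B = 50×0.0424 = 2.12 mA, and I_E = (β+1)I_B = 2.16 mA.
V_CE = V_CC − I_C·R_C − I_E·R_E = 9.8 − 2.12×3.3 − 2.16×0.27 = 2.23 V.
V_CE = 2.23 V > 0.2 V confirms active-region operation.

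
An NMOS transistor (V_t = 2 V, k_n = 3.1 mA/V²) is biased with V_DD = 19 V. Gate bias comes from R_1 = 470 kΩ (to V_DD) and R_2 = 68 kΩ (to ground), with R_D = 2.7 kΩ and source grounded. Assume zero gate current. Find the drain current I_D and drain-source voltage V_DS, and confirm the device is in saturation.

V_G = V_DD·R_2/(R_1+R_2) = 19×68/538 = 2.4 V. With the source grounded, V_GS = V_G = 2.4 V.
Assume saturation: I_D = (k_n/2)(V_GS − V_t)² = (3.1/2)×(2.4 − 2)² = 1.55×0.401² = 0.25 mA.
V_DS = V_DD − I_D·R_D = 19 − 0.25×2.7 = 18.3 V.
Saturation requires V_DS ≥ V_GS − V_t = 0.401 V; 18.3 ≥ 0.401 ✓.

I_D ≈ 0.25 mA, V_DS ≈ 18 V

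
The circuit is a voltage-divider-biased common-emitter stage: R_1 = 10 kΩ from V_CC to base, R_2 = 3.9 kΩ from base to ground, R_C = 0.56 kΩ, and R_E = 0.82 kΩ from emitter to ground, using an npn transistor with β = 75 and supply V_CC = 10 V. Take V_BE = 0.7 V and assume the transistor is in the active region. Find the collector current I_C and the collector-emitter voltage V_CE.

Thevenize the base divider: V_Th = V_CC·R_2/(R_1+R_2) = 10×3.9/13.9 = 2.81 V, R_Th = R_1‖R_2 = 2.81 kΩ.
Base-emitter loop: V_Th = I_B·R_Th + V_BE + (β+1)I_B·R_E, so I_B = (2.81 − 0.7) / (2.81 + 76×0.82) = 0.0323 mA.
I_C = β·I_B = 75×0.0323 = 2.43 mA, and I_E = (β+1)I_B = 2.46 mA.
V_CE = V_CC − I_C·R_C − I_E·R_E = 10 − 2.43×0.56 − 2.46×0.82 = 6.63 V.
V_CE = 6.63 V > 0.2 V confirms active-region operation.

I_C ≈ 2.4 mA, V_CE ≈ 6.6 V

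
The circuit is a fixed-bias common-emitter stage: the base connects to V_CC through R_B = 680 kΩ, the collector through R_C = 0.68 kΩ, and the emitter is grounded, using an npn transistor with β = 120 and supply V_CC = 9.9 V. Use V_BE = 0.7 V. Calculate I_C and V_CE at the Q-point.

Base loop: V_CC = I_B·R_B + V_BE, so I_B = (9.9 − 0.7)/680 kΩ = 0.0135 mA.
In the active region I_C = β·I_B = 120 × 0.0135 = 1.62 mA.
Collector loop: V_CE = V_CC − I_C·R_C = 9.9 − 1.62×0.68 = 8.8 V.
Since V_CE = 8.8 V > V_CE(sat) ≈ 0.2 V, the transistor is in the active region as assumed.

I_C ≈ 1.6 mA, V_CE ≈ 8.8 V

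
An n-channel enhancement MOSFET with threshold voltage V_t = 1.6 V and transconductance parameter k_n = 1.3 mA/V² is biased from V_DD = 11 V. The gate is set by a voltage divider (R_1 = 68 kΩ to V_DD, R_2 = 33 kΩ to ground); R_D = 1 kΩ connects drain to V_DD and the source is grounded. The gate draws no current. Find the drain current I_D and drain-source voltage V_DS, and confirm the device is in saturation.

I_D ≈ 2.6 mA, V_DS ≈ 8.4 V

V_G = V_DD·R_2/(R_1+R_2) = 11×33/101 = 3.59 V. With the source grounded, V_GS = V_G = 3.59 V.
Assume saturation: I_D = (k_n/2)(V_GS − V_t)² = (1.3/2)×(3.59 − 1.6)² = 0.65×1.99² = 2.58 mA.
V_DS = V_DD − I_D·R_D = 11 − 2.58×1 = 8.42 V.
Saturation requires V_DS ≥ V_GS − V_t = 1.99 V; 8.42 ≥ 1.99 ✓.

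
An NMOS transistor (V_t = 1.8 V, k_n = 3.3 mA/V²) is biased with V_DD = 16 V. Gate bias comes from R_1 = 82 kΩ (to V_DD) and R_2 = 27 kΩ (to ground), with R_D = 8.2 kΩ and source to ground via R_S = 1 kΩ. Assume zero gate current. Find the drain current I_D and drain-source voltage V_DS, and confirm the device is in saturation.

V_G = V_DD·R_2/(R_1+R_2) = 16×27/109 = 3.96 V.
Assume saturation: I_D = (k_n/2)(V_GS − V_t)² with V_GS = V_G − I_D·R_S = 3.96 − 1·I_D.
Substituting gives 1.65·I_D² − 8.14·I_D + 7.72 = 0, with roots I_D = 1.28 or 3.65 mA.
The root I_D = 3.65 mA gives V_GS = 0.313 V ≤ V_t, so take I_D = 1.28 mA.
Then V_GS = 2.68 V and V_DS = V_DD − I_D(R_D+R_S) = 16 − 1.28×9.2 = 4.21 V.
Saturation requires V_DS ≥ V_GS − V_t = 0.881 V; 4.21 ≥ 0.881 ✓.

I_D ≈ 1.3 mA, V_DS ≈ 4.2 V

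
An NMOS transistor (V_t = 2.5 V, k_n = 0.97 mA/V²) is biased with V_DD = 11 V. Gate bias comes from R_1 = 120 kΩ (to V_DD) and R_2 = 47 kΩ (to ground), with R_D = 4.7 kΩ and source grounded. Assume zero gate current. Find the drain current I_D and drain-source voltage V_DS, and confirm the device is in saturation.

I_D ≈ 0.17 mA, V_DS ≈ 10 V

V_G = V_DD·R_2/(R_1+R_2) = 11×47/167 = 3.1 V. With the source grounded, V_GS = V_G = 3.1 V.
Assume saturation: I_D = (k_n/2)(V_GS − V_t)² = (0.97/2)×(3.1 − 2.5)² = 0.485×0.596² = 0.172 mA.
V_DS = V_DD − I_D·R_D = 11 − 0.172×4.7 = 10.2 V.
Saturation requires V_DS ≥ V_GS − V_t = 0.596 V; 10.2 ≥ 0.596 ✓.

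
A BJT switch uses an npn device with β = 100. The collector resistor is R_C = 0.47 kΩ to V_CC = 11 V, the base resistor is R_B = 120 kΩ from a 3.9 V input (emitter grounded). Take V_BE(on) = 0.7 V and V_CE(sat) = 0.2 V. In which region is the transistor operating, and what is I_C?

active; I_C ≈ 2.7 mA

Assume active. Base-emitter loop: I_B = (V_BB − V_BE)/R_B = (3.9 − 0.7)/120 = 0.0267 mA.
I_C = β·I_B = 100×0.0267 = 2.67 mA.
V_CE = V_CC − I_C·R_C = 11 − 2.67×0.47 = 9.75 V > V_CE(sat), so the active-region assumption holds.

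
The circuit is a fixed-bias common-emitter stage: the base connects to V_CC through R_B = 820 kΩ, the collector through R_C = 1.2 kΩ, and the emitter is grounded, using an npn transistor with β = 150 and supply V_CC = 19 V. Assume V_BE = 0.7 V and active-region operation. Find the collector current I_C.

I_C ≈ 3.3 mA

Base loop: V_CC = I_B·R_B + V_BE, so I_B = (19 − 0.7)/820 kΩ = 0.0223 mA.
In the active region I_C = β·I_B = 150 × 0.0223 = 3.35 mA.
Collector loop: V_CE = V_CC − I_C·R_C = 19 − 3.35×1.2 = 15 V.
Since V_CE = 15 V > V_CE(sat) ≈ 0.2 V, the transistor is in the active region as assumed.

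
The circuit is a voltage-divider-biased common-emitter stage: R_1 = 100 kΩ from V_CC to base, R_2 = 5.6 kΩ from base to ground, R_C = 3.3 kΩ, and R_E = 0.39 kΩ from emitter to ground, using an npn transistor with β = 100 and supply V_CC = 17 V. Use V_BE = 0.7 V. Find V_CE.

V_CE ≈ 15 V

Thevenize the base divider: V_Th = V_CC·R_2/(R_1+R_2) = 17×5.6/106 = 0.902 V, R_Th = R_1‖R_2 = 5.3 kΩ.
Base-emitter loop: V_Th = I_B·R_Th + V_BE + (β+1)I_B·R_E, so I_B = (0.902 − 0.7) / (5.3 + 101×0.39) = 0.00451 mA.
I_C = β·I_B = 100×0.00451 = 0.451 mA, and I_E = (β+1)I_B = 0.455 mA.
V_CE = V_CC − I_C·R_C − I_E·R_E = 17 − 0.451×3.3 − 0.455×0.39 = 15.3 V.
V_CE = 15.3 V > 0.2 V confirms active-region operation.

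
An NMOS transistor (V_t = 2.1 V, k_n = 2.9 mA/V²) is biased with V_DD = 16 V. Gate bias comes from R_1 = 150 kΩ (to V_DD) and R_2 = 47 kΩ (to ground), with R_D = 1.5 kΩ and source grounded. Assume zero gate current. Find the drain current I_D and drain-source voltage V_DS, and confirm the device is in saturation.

I_D ≈ 4.3 mA, V_DS ≈ 9.6 V

V_G = V_DD·R_2/(R_1+R_2) = 16×47/197 = 3.82 V. With the source grounded, V_GS = V_G = 3.82 V.
Assume saturation: I_D = (k_n/2)(V_GS − V_t)² = (2.9/2)×(3.82 − 2.1)² = 1.45×1.72² = 4.28 mA.
V_DS = V_DD − I_D·R_D = 16 − 4.28×1.5 = 9.59 V.
Saturation requires V_DS ≥ V_GS − V_t = 1.72 V; 9.59 ≥ 1.72 ✓.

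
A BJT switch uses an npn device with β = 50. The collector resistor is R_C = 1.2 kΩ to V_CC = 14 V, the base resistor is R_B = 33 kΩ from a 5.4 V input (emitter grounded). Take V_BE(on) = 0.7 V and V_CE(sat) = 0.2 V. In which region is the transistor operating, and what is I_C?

active; I_C ≈ 7.1 mA

Assume active. Base-emitter loop: I_B = (V_BB − V_BE)/R_B = (5.4 − 0.7)/33 = 0.142 mA.
I_C = β·I_B = 50×0.142 = 7.12 mA.
V_CE = V_CC − I_C·R_C = 14 − 7.12×1.2 = 5.45 V > V_CE(sat), so the active-region assumption holds.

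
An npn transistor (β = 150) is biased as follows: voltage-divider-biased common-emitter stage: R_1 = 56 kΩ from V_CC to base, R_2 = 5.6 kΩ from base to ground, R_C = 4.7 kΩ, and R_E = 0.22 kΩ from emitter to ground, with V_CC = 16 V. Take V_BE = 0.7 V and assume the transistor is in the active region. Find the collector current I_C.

I_C ≈ 3 mA

Thevenize the base divider: V_Th = V_CC·R_2/(R_1+R_2) = 16×5.6/61.6 = 1.45 V, R_Th = R_1‖R_2 = 5.09 kΩ.
Base-emitter loop: V_Th = I_B·R_Th + V_BE + (β+1)I_B·R_E, so I_B = (1.45 − 0.7) / (5.09 + 151×0.22) = 0.0197 mA.
I_C = β·I_B = 150×0.0197 = 2.95 mA, and I_E = (β+1)I_B = 2.97 mA.
V_CE = V_CC − I_C·R_C − I_E·R_E = 16 − 2.95×4.7 − 2.97×0.22 = 1.46 V.
V_CE = 1.46 V > 0.2 V confirms active-region operation.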